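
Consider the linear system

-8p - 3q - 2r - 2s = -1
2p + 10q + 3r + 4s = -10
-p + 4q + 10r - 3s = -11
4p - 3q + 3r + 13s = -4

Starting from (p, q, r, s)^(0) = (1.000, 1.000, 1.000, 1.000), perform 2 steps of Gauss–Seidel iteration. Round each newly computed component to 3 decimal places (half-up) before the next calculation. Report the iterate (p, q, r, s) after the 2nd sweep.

Iteration 1:
  p = (-1 - (-3)·1.000 - (-2)·1.000 - (-2)·1.000) / (-8) = -0.750
  q = (-10 - (2)·-0.750 - (3)·1.000 - (4)·1.000) / (10) = -1.550
  r = (-11 - (-1)·-0.750 - (4)·-1.550 - (-3)·1.000) / (10) = -0.255
  s = (-4 - (4)·-0.750 - (-3)·-1.550 - (3)·-0.255) / (13) = -0.376
Iteration 2:
  p = (-1 - (-3)·-1.550 - (-2)·-0.255 - (-2)·-0.376) / (-8) = 0.864
  q = (-10 - (2)·0.864 - (3)·-0.255 - (4)·-0.376) / (10) = -0.946
  r = (-11 - (-1)·0.864 - (4)·-0.946 - (-3)·-0.376) / (10) = -0.748
  s = (-4 - (4)·0.864 - (-3)·-0.946 - (3)·-0.748) / (13) = -0.619

(0.864, -0.946, -0.748, -0.619)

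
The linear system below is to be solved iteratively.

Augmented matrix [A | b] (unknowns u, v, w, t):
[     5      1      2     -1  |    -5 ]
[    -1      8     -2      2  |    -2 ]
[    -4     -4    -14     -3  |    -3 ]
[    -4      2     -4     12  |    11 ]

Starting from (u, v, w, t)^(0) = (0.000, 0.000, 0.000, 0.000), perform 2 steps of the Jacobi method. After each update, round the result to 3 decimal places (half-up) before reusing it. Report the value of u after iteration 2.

-0.852

Iteration 1:
  u = (-5 - (1)·0.000 - (2)·0.000 - (-1)·0.000) / (5) = -1.000
  v = (-2 - (-1)·0.000 - (-2)·0.000 - (2)·0.000) / (8) = -0.250
  w = (-3 - (-4)·0.000 - (-4)·0.000 - (-3)·0.000) / (-14) = 0.214
  t = (11 - (-4)·0.000 - (2)·0.000 - (-4)·0.000) / (12) = 0.917
Iteration 2:
  u = (-5 - (1)·-0.250 - (2)·0.214 - (-1)·0.917) / (5) = -0.852
  v = (-2 - (-1)·-1.000 - (-2)·0.214 - (2)·0.917) / (8) = -0.551
  w = (-3 - (-4)·-1.000 - (-4)·-0.250 - (-3)·0.917) / (-14) = 0.375
  t = (11 - (-4)·-1.000 - (2)·-0.250 - (-4)·0.214) / (12) = 0.696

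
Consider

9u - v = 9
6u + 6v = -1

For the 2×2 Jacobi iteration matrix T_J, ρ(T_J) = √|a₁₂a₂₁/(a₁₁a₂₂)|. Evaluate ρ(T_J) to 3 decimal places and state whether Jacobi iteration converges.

a₁₂a₂₁/(a₁₁a₂₂) = (-1)·(6) / ((9)·(6)) = -0.111111
ρ = √|-0.111111| = √0.111111 = 0.333
ρ < 1, so Jacobi converges

0.333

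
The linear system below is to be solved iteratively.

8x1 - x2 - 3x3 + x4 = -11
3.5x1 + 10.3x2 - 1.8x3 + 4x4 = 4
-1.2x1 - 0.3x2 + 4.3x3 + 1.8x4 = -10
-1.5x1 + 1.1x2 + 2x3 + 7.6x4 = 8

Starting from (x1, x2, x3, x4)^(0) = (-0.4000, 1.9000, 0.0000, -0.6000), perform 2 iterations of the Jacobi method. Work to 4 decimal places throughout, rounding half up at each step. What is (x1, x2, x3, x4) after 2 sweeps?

Iteration 1:
  x1 = (-11 - (-1)·1.9000 - (-3)·0.0000 - (1)·-0.6000) / (8) = -1.0625
  x2 = (4 - (3.5)·-0.4000 - (-1.8)·0.0000 - (4)·-0.6000) / (10.3) = 0.7573
  x3 = (-10 - (-1.2)·-0.4000 - (-0.3)·1.9000 - (1.8)·-0.6000) / (4.3) = -2.0535
  x4 = (8 - (-1.5)·-0.4000 - (1.1)·1.9000 - (2)·0.0000) / (7.6) = 0.6987
Iteration 2:
  x1 = (-11 - (-1)·0.7573 - (-3)·-2.0535 - (1)·0.6987) / (8) = -2.1377
  x2 = (4 - (3.5)·-1.0625 - (-1.8)·-2.0535 - (4)·0.6987) / (10.3) = 0.1192
  x3 = (-10 - (-1.2)·-1.0625 - (-0.3)·0.7573 - (1.8)·0.6987) / (4.3) = -2.8617
  x4 = (8 - (-1.5)·-1.0625 - (1.1)·0.7573 - (2)·-2.0535) / (7.6) = 1.2737

(-2.1377, 0.1192, -2.8617, 1.2737)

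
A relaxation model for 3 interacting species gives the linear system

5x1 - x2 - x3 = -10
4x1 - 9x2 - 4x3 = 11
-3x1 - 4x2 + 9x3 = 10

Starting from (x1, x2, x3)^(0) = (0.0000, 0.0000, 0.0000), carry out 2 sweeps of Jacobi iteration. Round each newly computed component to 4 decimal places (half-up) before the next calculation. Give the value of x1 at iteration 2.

Iteration 1:
  x1 = (-10 - (-1)·0.0000 - (-1)·0.0000) / (5) = -2.0000
  x2 = (11 - (4)·0.0000 - (-4)·0.0000) / (-9) = -1.2222
  x3 = (10 - (-3)·0.0000 - (-4)·0.0000) / (9) = 1.1111
Iteration 2:
  x1 = (-10 - (-1)·-1.2222 - (-1)·1.1111) / (5) = -2.0222
  x2 = (11 - (4)·-2.0000 - (-4)·1.1111) / (-9) = -2.6049
  x3 = (10 - (-3)·-2.0000 - (-4)·-1.2222) / (9) = -0.0988

-2.0222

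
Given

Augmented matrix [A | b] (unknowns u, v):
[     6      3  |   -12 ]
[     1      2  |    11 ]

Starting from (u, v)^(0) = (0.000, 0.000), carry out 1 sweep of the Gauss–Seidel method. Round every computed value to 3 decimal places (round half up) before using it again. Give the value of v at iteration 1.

6.500

Iteration 1:
  u = (-12 - (3)·0.000) / (6) = -2.000
  v = (11 - (1)·-2.000) / (2) = 6.500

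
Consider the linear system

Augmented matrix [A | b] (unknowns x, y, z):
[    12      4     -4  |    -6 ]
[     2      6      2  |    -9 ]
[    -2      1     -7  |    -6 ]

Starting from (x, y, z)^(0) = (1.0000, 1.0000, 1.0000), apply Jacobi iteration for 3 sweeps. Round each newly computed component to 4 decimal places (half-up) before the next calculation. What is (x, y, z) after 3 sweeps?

Iteration 1:
  x = (-6 - (4)·1.0000 - (-4)·1.0000) / (12) = -0.5000
  y = (-9 - (2)·1.0000 - (2)·1.0000) / (6) = -2.1667
  z = (-6 - (-2)·1.0000 - (1)·1.0000) / (-7) = 0.7143
Iteration 2:
  x = (-6 - (4)·-2.1667 - (-4)·0.7143) / (12) = 0.4603
  y = (-9 - (2)·-0.5000 - (2)·0.7143) / (6) = -1.5714
  z = (-6 - (-2)·-0.5000 - (1)·-2.1667) / (-7) = 0.6905
Iteration 3:
  x = (-6 - (4)·-1.5714 - (-4)·0.6905) / (12) = 0.2540
  y = (-9 - (2)·0.4603 - (2)·0.6905) / (6) = -1.8836
  z = (-6 - (-2)·0.4603 - (1)·-1.5714) / (-7) = 0.5011

(0.2540, -1.8836, 0.5011)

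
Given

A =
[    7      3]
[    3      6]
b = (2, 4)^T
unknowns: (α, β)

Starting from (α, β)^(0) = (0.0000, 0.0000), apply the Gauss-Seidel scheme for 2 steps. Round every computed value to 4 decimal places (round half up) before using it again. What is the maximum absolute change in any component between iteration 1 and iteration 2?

Iteration 1:
  α = (2 - (3)·0.0000) / (7) = 0.2857
  β = (4 - (3)·0.2857) / (6) = 0.5238
Iteration 2:
  α = (2 - (3)·0.5238) / (7) = 0.0612
  β = (4 - (3)·0.0612) / (6) = 0.6361
Change: (-0.2245, 0.1123) → max |·| = 0.2245

0.2245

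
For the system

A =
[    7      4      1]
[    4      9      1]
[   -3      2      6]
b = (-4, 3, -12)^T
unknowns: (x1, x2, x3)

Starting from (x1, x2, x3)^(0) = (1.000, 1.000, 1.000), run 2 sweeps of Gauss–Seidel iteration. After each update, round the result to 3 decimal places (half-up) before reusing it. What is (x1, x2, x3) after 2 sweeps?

(-0.610, 0.928, -2.614)

Iteration 1:
  x1 = (-4 - (4)·1.000 - (1)·1.000) / (7) = -1.286
  x2 = (3 - (4)·-1.286 - (1)·1.000) / (9) = 0.794
  x3 = (-12 - (-3)·-1.286 - (2)·0.794) / (6) = -2.908
Iteration 2:
  x1 = (-4 - (4)·0.794 - (1)·-2.908) / (7) = -0.610
  x2 = (3 - (4)·-0.610 - (1)·-2.908) / (9) = 0.928
  x3 = (-12 - (-3)·-0.610 - (2)·0.928) / (6) = -2.614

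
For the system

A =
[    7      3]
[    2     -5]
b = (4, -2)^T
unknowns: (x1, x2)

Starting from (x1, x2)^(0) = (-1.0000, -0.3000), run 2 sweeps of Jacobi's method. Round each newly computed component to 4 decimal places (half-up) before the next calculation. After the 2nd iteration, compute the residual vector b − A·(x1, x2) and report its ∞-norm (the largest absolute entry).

Iteration 1:
  x1 = (4 - (3)·-0.3000) / (7) = 0.7000
  x2 = (-2 - (2)·-1.0000) / (-5) = 0.0000
Iteration 2:
  x1 = (4 - (3)·0.0000) / (7) = 0.5714
  x2 = (-2 - (2)·0.7000) / (-5) = 0.6800
Residual b − A·x = (-2.0398, 0.2572); ∞-norm = 2.0398

2.0398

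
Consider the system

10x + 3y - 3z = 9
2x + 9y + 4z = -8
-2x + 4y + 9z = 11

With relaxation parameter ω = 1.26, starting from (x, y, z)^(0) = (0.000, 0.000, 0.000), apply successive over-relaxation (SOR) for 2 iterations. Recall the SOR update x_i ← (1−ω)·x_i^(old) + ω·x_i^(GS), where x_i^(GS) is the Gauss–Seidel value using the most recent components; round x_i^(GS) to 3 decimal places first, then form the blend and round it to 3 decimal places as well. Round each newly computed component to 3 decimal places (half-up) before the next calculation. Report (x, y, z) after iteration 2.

(2.389, -2.906, 3.145)

Iteration 1:
  x: GS value = (9 - (3)·0.000 - (-3)·0.000) / (10) = 0.900;  x ← (1−ω)·0.000 + ω·0.900 = 1.134
  y: GS value = (-8 - (2)·1.134 - (4)·0.000) / (9) = -1.141;  y ← (1−ω)·0.000 + ω·-1.141 = -1.438
  z: GS value = (11 - (-2)·1.134 - (4)·-1.438) / (9) = 2.113;  z ← (1−ω)·0.000 + ω·2.113 = 2.662
Iteration 2:
  x: GS value = (9 - (3)·-1.438 - (-3)·2.662) / (10) = 2.130;  x ← (1−ω)·1.134 + ω·2.130 = 2.389
  y: GS value = (-8 - (2)·2.389 - (4)·2.662) / (9) = -2.603;  y ← (1−ω)·-1.438 + ω·-2.603 = -2.906
  z: GS value = (11 - (-2)·2.389 - (4)·-2.906) / (9) = 3.045;  z ← (1−ω)·2.662 + ω·3.045 = 3.145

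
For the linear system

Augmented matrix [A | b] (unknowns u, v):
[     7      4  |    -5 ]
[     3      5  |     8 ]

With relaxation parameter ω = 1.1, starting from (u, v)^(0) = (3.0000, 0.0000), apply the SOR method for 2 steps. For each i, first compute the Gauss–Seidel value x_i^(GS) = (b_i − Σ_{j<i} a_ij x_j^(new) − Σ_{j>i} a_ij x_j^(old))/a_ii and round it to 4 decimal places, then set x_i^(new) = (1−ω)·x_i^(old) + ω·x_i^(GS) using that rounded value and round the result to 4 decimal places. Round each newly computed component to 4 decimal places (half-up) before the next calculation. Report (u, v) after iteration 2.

(-2.2338, 2.9867)

Iteration 1:
  u: GS value = (-5 - (4)·0.0000) / (7) = -0.7143;  u ← (1−ω)·3.0000 + ω·-0.7143 = -1.0857
  v: GS value = (8 - (3)·-1.0857) / (5) = 2.2514;  v ← (1−ω)·0.0000 + ω·2.2514 = 2.4765
Iteration 2:
  u: GS value = (-5 - (4)·2.4765) / (7) = -2.1294;  u ← (1−ω)·-1.0857 + ω·-2.1294 = -2.2338
  v: GS value = (8 - (3)·-2.2338) / (5) = 2.9403;  v ← (1−ω)·2.4765 + ω·2.9403 = 2.9867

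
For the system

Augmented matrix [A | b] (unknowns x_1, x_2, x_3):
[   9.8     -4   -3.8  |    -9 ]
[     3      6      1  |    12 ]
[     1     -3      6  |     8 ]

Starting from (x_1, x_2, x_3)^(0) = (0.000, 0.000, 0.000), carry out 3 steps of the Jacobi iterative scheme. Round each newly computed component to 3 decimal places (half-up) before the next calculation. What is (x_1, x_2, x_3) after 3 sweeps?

(0.959, 1.378, 2.383)

Iteration 1:
  x_1 = (-9 - (-4)·0.000 - (-3.8)·0.000) / (9.8) = -0.918
  x_2 = (12 - (3)·0.000 - (1)·0.000) / (6) = 2.000
  x_3 = (8 - (1)·0.000 - (-3)·0.000) / (6) = 1.333
Iteration 2:
  x_1 = (-9 - (-4)·2.000 - (-3.8)·1.333) / (9.8) = 0.415
  x_2 = (12 - (3)·-0.918 - (1)·1.333) / (6) = 2.237
  x_3 = (8 - (1)·-0.918 - (-3)·2.000) / (6) = 2.486
Iteration 3:
  x_1 = (-9 - (-4)·2.237 - (-3.8)·2.486) / (9.8) = 0.959
  x_2 = (12 - (3)·0.415 - (1)·2.486) / (6) = 1.378
  x_3 = (8 - (1)·0.415 - (-3)·2.237) / (6) = 2.383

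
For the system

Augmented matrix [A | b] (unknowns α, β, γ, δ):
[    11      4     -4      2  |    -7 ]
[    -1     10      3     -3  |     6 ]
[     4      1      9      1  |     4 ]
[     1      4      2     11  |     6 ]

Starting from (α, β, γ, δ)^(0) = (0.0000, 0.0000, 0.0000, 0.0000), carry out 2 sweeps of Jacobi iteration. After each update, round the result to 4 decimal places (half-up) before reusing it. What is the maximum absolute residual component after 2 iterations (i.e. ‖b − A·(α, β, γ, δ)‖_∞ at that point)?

Iteration 1:
  α = (-7 - (4)·0.0000 - (-4)·0.0000 - (2)·0.0000) / (11) = -0.6364
  β = (6 - (-1)·0.0000 - (3)·0.0000 - (-3)·0.0000) / (10) = 0.6000
  γ = (4 - (4)·0.0000 - (1)·0.0000 - (1)·0.0000) / (9) = 0.4444
  δ = (6 - (1)·0.0000 - (4)·0.0000 - (2)·0.0000) / (11) = 0.5455
Iteration 2:
  α = (-7 - (4)·0.6000 - (-4)·0.4444 - (2)·0.5455) / (11) = -0.7921
  β = (6 - (-1)·-0.6364 - (3)·0.4444 - (-3)·0.5455) / (10) = 0.5667
  γ = (4 - (4)·-0.6364 - (1)·0.6000 - (1)·0.5455) / (9) = 0.6000
  δ = (6 - (1)·-0.6364 - (4)·0.6000 - (2)·0.4444) / (11) = 0.3043
Residual b − A·x = (1.2377, -1.3462, 0.8974, -0.0220); ∞-norm = 1.3462

1.3462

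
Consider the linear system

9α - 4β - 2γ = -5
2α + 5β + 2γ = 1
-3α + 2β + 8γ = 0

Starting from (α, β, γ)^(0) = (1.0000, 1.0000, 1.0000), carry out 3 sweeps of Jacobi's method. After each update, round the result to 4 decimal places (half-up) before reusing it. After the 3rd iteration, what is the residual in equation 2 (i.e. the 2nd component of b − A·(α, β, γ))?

0.3751

Iteration 1:
  α = (-5 - (-4)·1.0000 - (-2)·1.0000) / (9) = 0.1111
  β = (1 - (2)·1.0000 - (2)·1.0000) / (5) = -0.6000
  γ = (0 - (-3)·1.0000 - (2)·1.0000) / (8) = 0.1250
Iteration 2:
  α = (-5 - (-4)·-0.6000 - (-2)·0.1250) / (9) = -0.7944
  β = (1 - (2)·0.1111 - (2)·0.1250) / (5) = 0.1056
  γ = (0 - (-3)·0.1111 - (2)·-0.6000) / (8) = 0.1917
Iteration 3:
  α = (-5 - (-4)·0.1056 - (-2)·0.1917) / (9) = -0.4660
  β = (1 - (2)·-0.7944 - (2)·0.1917) / (5) = 0.4411
  γ = (0 - (-3)·-0.7944 - (2)·0.1056) / (8) = -0.3243
Residual b − A·x = (0.3098, 0.3751, 0.3142)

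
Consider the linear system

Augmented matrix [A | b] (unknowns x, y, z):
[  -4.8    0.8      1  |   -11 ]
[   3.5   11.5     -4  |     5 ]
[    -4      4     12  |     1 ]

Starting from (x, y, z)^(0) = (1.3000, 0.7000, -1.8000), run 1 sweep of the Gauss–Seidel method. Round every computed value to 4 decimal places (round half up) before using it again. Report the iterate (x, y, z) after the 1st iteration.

Iteration 1:
  x = (-11 - (0.8)·0.7000 - (1)·-1.8000) / (-4.8) = 2.0333
  y = (5 - (3.5)·2.0333 - (-4)·-1.8000) / (11.5) = -0.8101
  z = (1 - (-4)·2.0333 - (4)·-0.8101) / (12) = 1.0311

(2.0333, -0.8101, 1.0311)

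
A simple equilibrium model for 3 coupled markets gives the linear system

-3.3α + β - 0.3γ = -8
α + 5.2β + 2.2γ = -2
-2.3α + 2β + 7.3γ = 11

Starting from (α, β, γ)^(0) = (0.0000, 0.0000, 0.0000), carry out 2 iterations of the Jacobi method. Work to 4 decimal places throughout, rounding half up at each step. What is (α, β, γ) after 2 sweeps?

(2.1707, -1.4883, 2.3760)

Iteration 1:
  α = (-8 - (1)·0.0000 - (-0.3)·0.0000) / (-3.3) = 2.4242
  β = (-2 - (1)·0.0000 - (2.2)·0.0000) / (5.2) = -0.3846
  γ = (11 - (-2.3)·0.0000 - (2)·0.0000) / (7.3) = 1.5068
Iteration 2:
  α = (-8 - (1)·-0.3846 - (-0.3)·1.5068) / (-3.3) = 2.1707
  β = (-2 - (1)·2.4242 - (2.2)·1.5068) / (5.2) = -1.4883
  γ = (11 - (-2.3)·2.4242 - (2)·-0.3846) / (7.3) = 2.3760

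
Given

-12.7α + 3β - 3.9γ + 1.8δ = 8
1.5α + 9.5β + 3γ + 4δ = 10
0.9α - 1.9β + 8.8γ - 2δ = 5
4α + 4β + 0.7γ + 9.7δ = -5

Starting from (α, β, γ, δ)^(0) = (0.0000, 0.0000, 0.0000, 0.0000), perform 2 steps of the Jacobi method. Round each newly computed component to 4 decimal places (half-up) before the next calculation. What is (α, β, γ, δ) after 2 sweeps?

(-0.6288, 1.1897, 0.7427, -0.7308)

Iteration 1:
  α = (8 - (3)·0.0000 - (-3.9)·0.0000 - (1.8)·0.0000) / (-12.7) = -0.6299
  β = (10 - (1.5)·0.0000 - (3)·0.0000 - (4)·0.0000) / (9.5) = 1.0526
  γ = (5 - (0.9)·0.0000 - (-1.9)·0.0000 - (-2)·0.0000) / (8.8) = 0.5682
  δ = (-5 - (4)·0.0000 - (4)·0.0000 - (0.7)·0.0000) / (9.7) = -0.5155
Iteration 2:
  α = (8 - (3)·1.0526 - (-3.9)·0.5682 - (1.8)·-0.5155) / (-12.7) = -0.6288
  β = (10 - (1.5)·-0.6299 - (3)·0.5682 - (4)·-0.5155) / (9.5) = 1.1897
  γ = (5 - (0.9)·-0.6299 - (-1.9)·1.0526 - (-2)·-0.5155) / (8.8) = 0.7427
  δ = (-5 - (4)·-0.6299 - (4)·1.0526 - (0.7)·0.5682) / (9.7) = -0.7308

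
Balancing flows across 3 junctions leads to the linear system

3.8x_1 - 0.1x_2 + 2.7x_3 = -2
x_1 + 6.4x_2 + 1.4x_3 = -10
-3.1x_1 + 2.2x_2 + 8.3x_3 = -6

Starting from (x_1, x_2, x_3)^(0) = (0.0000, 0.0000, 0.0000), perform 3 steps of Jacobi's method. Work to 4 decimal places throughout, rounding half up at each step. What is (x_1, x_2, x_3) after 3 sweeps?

(-0.2021, -1.4436, -0.3925)

Iteration 1:
  x_1 = (-2 - (-0.1)·0.0000 - (2.7)·0.0000) / (3.8) = -0.5263
  x_2 = (-10 - (1)·0.0000 - (1.4)·0.0000) / (6.4) = -1.5625
  x_3 = (-6 - (-3.1)·0.0000 - (2.2)·0.0000) / (8.3) = -0.7229
Iteration 2:
  x_1 = (-2 - (-0.1)·-1.5625 - (2.7)·-0.7229) / (3.8) = -0.0538
  x_2 = (-10 - (1)·-0.5263 - (1.4)·-0.7229) / (6.4) = -1.3221
  x_3 = (-6 - (-3.1)·-0.5263 - (2.2)·-1.5625) / (8.3) = -0.5053
Iteration 3:
  x_1 = (-2 - (-0.1)·-1.3221 - (2.7)·-0.5053) / (3.8) = -0.2021
  x_2 = (-10 - (1)·-0.0538 - (1.4)·-0.5053) / (6.4) = -1.4436
  x_3 = (-6 - (-3.1)·-0.0538 - (2.2)·-1.3221) / (8.3) = -0.3925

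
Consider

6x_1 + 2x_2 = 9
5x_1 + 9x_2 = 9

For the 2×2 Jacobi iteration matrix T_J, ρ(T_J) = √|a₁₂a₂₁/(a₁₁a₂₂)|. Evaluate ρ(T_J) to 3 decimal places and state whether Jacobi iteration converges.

0.430

a₁₂a₂₁/(a₁₁a₂₂) = (2)·(5) / ((6)·(9)) = 0.185185
ρ = √|0.185185| = √0.185185 = 0.430
ρ < 1, so Jacobi converges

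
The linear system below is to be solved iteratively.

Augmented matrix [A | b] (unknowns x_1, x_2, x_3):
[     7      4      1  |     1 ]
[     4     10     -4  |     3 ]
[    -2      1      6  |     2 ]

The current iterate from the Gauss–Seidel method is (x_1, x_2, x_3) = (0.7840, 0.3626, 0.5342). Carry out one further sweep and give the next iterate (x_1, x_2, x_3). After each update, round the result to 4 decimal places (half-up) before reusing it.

One sweep:
  x_1 = (1 - (4)·0.3626 - (1)·0.5342) / (7) = -0.1407
  x_2 = (3 - (4)·-0.1407 - (-4)·0.5342) / (10) = 0.5700
  x_3 = (2 - (-2)·-0.1407 - (1)·0.5700) / (6) = 0.1914

(-0.1407, 0.5700, 0.1914)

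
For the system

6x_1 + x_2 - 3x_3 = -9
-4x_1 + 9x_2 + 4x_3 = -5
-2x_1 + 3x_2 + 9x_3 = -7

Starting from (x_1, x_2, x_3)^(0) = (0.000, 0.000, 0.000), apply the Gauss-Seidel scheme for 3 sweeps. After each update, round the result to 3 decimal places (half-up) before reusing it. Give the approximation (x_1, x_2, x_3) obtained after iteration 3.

Iteration 1:
  x_1 = (-9 - (1)·0.000 - (-3)·0.000) / (6) = -1.500
  x_2 = (-5 - (-4)·-1.500 - (4)·0.000) / (9) = -1.222
  x_3 = (-7 - (-2)·-1.500 - (3)·-1.222) / (9) = -0.704
Iteration 2:
  x_1 = (-9 - (1)·-1.222 - (-3)·-0.704) / (6) = -1.648
  x_2 = (-5 - (-4)·-1.648 - (4)·-0.704) / (9) = -0.975
  x_3 = (-7 - (-2)·-1.648 - (3)·-0.975) / (9) = -0.819
Iteration 3:
  x_1 = (-9 - (1)·-0.975 - (-3)·-0.819) / (6) = -1.747
  x_2 = (-5 - (-4)·-1.747 - (4)·-0.819) / (9) = -0.968
  x_3 = (-7 - (-2)·-1.747 - (3)·-0.968) / (9) = -0.843

(-1.747, -0.968, -0.843)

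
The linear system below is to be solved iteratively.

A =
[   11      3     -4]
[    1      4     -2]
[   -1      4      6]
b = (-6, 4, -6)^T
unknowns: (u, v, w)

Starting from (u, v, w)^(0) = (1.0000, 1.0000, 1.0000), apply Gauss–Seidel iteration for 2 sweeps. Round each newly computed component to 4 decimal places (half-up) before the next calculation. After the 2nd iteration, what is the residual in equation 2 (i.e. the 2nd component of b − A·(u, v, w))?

Iteration 1:
  u = (-6 - (3)·1.0000 - (-4)·1.0000) / (11) = -0.4545
  v = (4 - (1)·-0.4545 - (-2)·1.0000) / (4) = 1.6136
  w = (-6 - (-1)·-0.4545 - (4)·1.6136) / (6) = -2.1515
Iteration 2:
  u = (-6 - (3)·1.6136 - (-4)·-2.1515) / (11) = -1.7679
  v = (4 - (1)·-1.7679 - (-2)·-2.1515) / (4) = 0.3662
  w = (-6 - (-1)·-1.7679 - (4)·0.3662) / (6) = -1.5388
Residual b − A·x = (6.1931, 1.2255, 0.0001)

1.2255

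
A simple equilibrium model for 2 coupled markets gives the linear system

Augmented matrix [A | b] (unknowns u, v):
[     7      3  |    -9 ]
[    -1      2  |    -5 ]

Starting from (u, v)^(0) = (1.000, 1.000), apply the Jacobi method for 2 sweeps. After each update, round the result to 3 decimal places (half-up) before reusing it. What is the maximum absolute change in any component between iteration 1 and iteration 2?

Iteration 1:
  u = (-9 - (3)·1.000) / (7) = -1.714
  v = (-5 - (-1)·1.000) / (2) = -2.000
Iteration 2:
  u = (-9 - (3)·-2.000) / (7) = -0.429
  v = (-5 - (-1)·-1.714) / (2) = -3.357
Change: (1.285, -1.357) → max |·| = 1.357

1.357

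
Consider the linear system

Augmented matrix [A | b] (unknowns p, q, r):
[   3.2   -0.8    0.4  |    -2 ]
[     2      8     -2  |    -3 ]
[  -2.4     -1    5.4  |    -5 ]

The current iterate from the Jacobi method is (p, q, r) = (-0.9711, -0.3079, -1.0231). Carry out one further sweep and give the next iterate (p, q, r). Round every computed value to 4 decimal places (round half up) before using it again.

One sweep:
  p = (-2 - (-0.8)·-0.3079 - (0.4)·-1.0231) / (3.2) = -0.5741
  q = (-3 - (2)·-0.9711 - (-2)·-1.0231) / (8) = -0.3880
  r = (-5 - (-2.4)·-0.9711 - (-1)·-0.3079) / (5.4) = -1.4145

(-0.5741, -0.3880, -1.4145)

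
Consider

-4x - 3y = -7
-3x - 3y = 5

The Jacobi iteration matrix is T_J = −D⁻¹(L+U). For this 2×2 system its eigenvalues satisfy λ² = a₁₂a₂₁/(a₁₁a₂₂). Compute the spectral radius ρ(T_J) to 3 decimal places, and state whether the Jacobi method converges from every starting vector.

a₁₂a₂₁/(a₁₁a₂₂) = (-3)·(-3) / ((-4)·(-3)) = 0.750000
ρ = √|0.750000| = √0.750000 = 0.866
ρ < 1, so Jacobi converges

0.866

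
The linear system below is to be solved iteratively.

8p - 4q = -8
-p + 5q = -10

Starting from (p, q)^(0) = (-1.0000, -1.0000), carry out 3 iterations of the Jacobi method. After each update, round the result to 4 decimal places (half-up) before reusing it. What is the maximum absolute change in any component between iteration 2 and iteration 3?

Iteration 1:
  p = (-8 - (-4)·-1.0000) / (8) = -1.5000
  q = (-10 - (-1)·-1.0000) / (5) = -2.2000
Iteration 2:
  p = (-8 - (-4)·-2.2000) / (8) = -2.1000
  q = (-10 - (-1)·-1.5000) / (5) = -2.3000
Iteration 3:
  p = (-8 - (-4)·-2.3000) / (8) = -2.1500
  q = (-10 - (-1)·-2.1000) / (5) = -2.4200
Change: (-0.0500, -0.1200) → max |·| = 0.1200

0.1200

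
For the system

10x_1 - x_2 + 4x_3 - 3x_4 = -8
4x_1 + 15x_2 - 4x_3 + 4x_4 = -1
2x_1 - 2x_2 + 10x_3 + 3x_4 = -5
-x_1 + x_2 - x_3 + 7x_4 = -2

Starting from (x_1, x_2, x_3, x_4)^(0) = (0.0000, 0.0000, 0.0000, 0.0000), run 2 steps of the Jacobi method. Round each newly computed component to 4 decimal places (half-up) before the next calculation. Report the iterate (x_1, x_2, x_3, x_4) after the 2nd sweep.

(-0.6924, 0.0895, -0.2676, -0.4619)

Iteration 1:
  x_1 = (-8 - (-1)·0.0000 - (4)·0.0000 - (-3)·0.0000) / (10) = -0.8000
  x_2 = (-1 - (4)·0.0000 - (-4)·0.0000 - (4)·0.0000) / (15) = -0.0667
  x_3 = (-5 - (2)·0.0000 - (-2)·0.0000 - (3)·0.0000) / (10) = -0.5000
  x_4 = (-2 - (-1)·0.0000 - (1)·0.0000 - (-1)·0.0000) / (7) = -0.2857
Iteration 2:
  x_1 = (-8 - (-1)·-0.0667 - (4)·-0.5000 - (-3)·-0.2857) / (10) = -0.6924
  x_2 = (-1 - (4)·-0.8000 - (-4)·-0.5000 - (4)·-0.2857) / (15) = 0.0895
  x_3 = (-5 - (2)·-0.8000 - (-2)·-0.0667 - (3)·-0.2857) / (10) = -0.2676
  x_4 = (-2 - (-1)·-0.8000 - (1)·-0.0667 - (-1)·-0.5000) / (7) = -0.4619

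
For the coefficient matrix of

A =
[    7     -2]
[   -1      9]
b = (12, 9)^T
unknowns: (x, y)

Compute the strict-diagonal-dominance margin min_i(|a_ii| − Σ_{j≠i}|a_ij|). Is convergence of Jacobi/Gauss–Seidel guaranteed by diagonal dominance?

5

row 1: |7| − (2) = 5
row 2: |9| − (1) = 8
minimum over rows = 5 → strictly diagonally dominant (convergence guaranteed)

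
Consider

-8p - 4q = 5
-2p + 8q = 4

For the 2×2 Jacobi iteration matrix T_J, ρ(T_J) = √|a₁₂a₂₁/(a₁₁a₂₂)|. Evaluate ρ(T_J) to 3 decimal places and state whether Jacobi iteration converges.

a₁₂a₂₁/(a₁₁a₂₂) = (-4)·(-2) / ((-8)·(8)) = -0.125000
ρ = √|-0.125000| = √0.125000 = 0.354
ρ < 1, so Jacobi converges

0.354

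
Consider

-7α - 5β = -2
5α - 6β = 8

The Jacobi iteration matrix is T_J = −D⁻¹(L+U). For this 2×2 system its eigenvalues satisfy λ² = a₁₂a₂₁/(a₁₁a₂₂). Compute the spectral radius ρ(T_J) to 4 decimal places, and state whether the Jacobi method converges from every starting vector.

0.7715

a₁₂a₂₁/(a₁₁a₂₂) = (-5)·(5) / ((-7)·(-6)) = -0.595238
ρ = √|-0.595238| = √0.595238 = 0.7715
ρ < 1, so Jacobi converges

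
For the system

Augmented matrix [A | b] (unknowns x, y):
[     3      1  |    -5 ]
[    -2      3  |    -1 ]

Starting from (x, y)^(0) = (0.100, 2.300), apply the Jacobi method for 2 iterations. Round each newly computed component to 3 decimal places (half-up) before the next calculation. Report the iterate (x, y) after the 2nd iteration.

Iteration 1:
  x = (-5 - (1)·2.300) / (3) = -2.433
  y = (-1 - (-2)·0.100) / (3) = -0.267
Iteration 2:
  x = (-5 - (1)·-0.267) / (3) = -1.578
  y = (-1 - (-2)·-2.433) / (3) = -1.955

(-1.578, -1.955)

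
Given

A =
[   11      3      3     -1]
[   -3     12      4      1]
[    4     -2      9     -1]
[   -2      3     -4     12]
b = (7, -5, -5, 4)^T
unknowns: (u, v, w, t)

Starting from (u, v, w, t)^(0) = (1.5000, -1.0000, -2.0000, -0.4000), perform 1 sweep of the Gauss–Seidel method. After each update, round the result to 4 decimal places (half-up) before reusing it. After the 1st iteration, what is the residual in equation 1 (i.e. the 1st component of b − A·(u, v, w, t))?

Iteration 1:
  u = (7 - (3)·-1.0000 - (3)·-2.0000 - (-1)·-0.4000) / (11) = 1.4182
  v = (-5 - (-3)·1.4182 - (4)·-2.0000 - (1)·-0.4000) / (12) = 0.6379
  w = (-5 - (4)·1.4182 - (-2)·0.6379 - (-1)·-0.4000) / (9) = -1.0886
  t = (4 - (-2)·1.4182 - (3)·0.6379 - (-4)·-1.0886) / (12) = 0.0474
Residual b − A·x = (-7.2007, -4.0932, 0.4478, -0.0005)

-7.2007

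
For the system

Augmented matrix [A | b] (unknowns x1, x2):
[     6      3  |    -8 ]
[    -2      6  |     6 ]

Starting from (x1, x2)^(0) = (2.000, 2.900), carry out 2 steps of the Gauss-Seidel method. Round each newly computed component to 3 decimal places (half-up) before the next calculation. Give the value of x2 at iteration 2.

Iteration 1:
  x1 = (-8 - (3)·2.900) / (6) = -2.783
  x2 = (6 - (-2)·-2.783) / (6) = 0.072
Iteration 2:
  x1 = (-8 - (3)·0.072) / (6) = -1.369
  x2 = (6 - (-2)·-1.369) / (6) = 0.544

0.544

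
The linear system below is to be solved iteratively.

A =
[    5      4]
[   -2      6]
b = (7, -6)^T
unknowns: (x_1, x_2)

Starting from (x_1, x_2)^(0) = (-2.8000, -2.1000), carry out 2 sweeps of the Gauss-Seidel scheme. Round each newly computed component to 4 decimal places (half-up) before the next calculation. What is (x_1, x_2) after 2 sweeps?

Iteration 1:
  x_1 = (7 - (4)·-2.1000) / (5) = 3.0800
  x_2 = (-6 - (-2)·3.0800) / (6) = 0.0267
Iteration 2:
  x_1 = (7 - (4)·0.0267) / (5) = 1.3786
  x_2 = (-6 - (-2)·1.3786) / (6) = -0.5405

(1.3786, -0.5405)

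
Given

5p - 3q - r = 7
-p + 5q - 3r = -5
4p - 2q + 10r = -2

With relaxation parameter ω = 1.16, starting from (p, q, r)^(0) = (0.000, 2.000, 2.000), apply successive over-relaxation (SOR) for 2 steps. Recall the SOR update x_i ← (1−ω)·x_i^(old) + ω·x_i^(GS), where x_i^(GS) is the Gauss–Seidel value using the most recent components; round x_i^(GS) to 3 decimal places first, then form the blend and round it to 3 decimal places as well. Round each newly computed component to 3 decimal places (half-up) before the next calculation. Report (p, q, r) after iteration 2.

(1.103, -2.411, -0.983)

Iteration 1:
  p: GS value = (7 - (-3)·2.000 - (-1)·2.000) / (5) = 3.000;  p ← (1−ω)·0.000 + ω·3.000 = 3.480
  q: GS value = (-5 - (-1)·3.480 - (-3)·2.000) / (5) = 0.896;  q ← (1−ω)·2.000 + ω·0.896 = 0.719
  r: GS value = (-2 - (4)·3.480 - (-2)·0.719) / (10) = -1.448;  r ← (1−ω)·2.000 + ω·-1.448 = -2.000
Iteration 2:
  p: GS value = (7 - (-3)·0.719 - (-1)·-2.000) / (5) = 1.431;  p ← (1−ω)·3.480 + ω·1.431 = 1.103
  q: GS value = (-5 - (-1)·1.103 - (-3)·-2.000) / (5) = -1.979;  q ← (1−ω)·0.719 + ω·-1.979 = -2.411
  r: GS value = (-2 - (4)·1.103 - (-2)·-2.411) / (10) = -1.123;  r ← (1−ω)·-2.000 + ω·-1.123 = -0.983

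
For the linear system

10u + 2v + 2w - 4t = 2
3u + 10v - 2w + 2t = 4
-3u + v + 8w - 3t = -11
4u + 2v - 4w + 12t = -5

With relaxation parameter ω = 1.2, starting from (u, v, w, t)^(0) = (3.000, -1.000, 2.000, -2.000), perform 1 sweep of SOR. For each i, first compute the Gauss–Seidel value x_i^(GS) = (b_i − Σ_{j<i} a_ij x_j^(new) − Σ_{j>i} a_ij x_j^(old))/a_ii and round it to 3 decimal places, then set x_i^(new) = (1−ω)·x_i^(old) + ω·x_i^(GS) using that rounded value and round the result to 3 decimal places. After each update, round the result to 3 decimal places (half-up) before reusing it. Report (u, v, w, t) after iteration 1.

Iteration 1:
  u: GS value = (2 - (2)·-1.000 - (2)·2.000 - (-4)·-2.000) / (10) = -0.800;  u ← (1−ω)·3.000 + ω·-0.800 = -1.560
  v: GS value = (4 - (3)·-1.560 - (-2)·2.000 - (2)·-2.000) / (10) = 1.668;  v ← (1−ω)·-1.000 + ω·1.668 = 2.202
  w: GS value = (-11 - (-3)·-1.560 - (1)·2.202 - (-3)·-2.000) / (8) = -2.985;  w ← (1−ω)·2.000 + ω·-2.985 = -3.982
  t: GS value = (-5 - (4)·-1.560 - (2)·2.202 - (-4)·-3.982) / (12) = -1.591;  t ← (1−ω)·-2.000 + ω·-1.591 = -1.509

(-1.560, 2.202, -3.982, -1.509)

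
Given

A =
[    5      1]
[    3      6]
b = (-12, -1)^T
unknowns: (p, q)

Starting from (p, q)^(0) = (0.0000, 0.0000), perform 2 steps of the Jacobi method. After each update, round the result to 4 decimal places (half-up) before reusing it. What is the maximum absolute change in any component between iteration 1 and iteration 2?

1.2000

Iteration 1:
  p = (-12 - (1)·0.0000) / (5) = -2.4000
  q = (-1 - (3)·0.0000) / (6) = -0.1667
Iteration 2:
  p = (-12 - (1)·-0.1667) / (5) = -2.3667
  q = (-1 - (3)·-2.4000) / (6) = 1.0333
Change: (0.0333, 1.2000) → max |·| = 1.2000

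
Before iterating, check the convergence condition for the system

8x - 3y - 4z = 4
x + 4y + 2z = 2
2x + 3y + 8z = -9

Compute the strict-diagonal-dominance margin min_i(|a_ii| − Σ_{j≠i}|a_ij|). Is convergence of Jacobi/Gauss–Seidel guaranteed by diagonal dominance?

1

row 1: |8| − (3+4) = 1
row 2: |4| − (1+2) = 1
row 3: |8| − (2+3) = 3
minimum over rows = 1 → strictly diagonally dominant (convergence guaranteed)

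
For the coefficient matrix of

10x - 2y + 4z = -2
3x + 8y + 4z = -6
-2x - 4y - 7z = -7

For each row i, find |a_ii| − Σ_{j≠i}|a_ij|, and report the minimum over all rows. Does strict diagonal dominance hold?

1

row 1: |10| − (2+4) = 4
row 2: |8| − (3+4) = 1
row 3: |-7| − (2+4) = 1
minimum over rows = 1 → strictly diagonally dominant (convergence guaranteed)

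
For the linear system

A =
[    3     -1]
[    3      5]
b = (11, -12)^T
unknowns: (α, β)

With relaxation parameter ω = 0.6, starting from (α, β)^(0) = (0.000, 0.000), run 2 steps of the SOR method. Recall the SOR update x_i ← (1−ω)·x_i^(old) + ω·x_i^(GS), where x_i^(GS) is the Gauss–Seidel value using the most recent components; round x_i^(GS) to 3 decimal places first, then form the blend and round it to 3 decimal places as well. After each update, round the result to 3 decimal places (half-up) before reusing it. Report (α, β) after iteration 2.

(2.634, -3.281)

Iteration 1:
  α: GS value = (11 - (-1)·0.000) / (3) = 3.667;  α ← (1−ω)·0.000 + ω·3.667 = 2.200
  β: GS value = (-12 - (3)·2.200) / (5) = -3.720;  β ← (1−ω)·0.000 + ω·-3.720 = -2.232
Iteration 2:
  α: GS value = (11 - (-1)·-2.232) / (3) = 2.923;  α ← (1−ω)·2.200 + ω·2.923 = 2.634
  β: GS value = (-12 - (3)·2.634) / (5) = -3.980;  β ← (1−ω)·-2.232 + ω·-3.980 = -3.281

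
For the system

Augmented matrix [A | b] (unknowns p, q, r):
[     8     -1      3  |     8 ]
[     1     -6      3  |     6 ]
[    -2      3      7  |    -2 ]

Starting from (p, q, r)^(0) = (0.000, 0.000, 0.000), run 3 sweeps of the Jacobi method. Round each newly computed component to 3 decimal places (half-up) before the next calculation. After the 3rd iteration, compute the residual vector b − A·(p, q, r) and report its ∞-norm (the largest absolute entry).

1.591

Iteration 1:
  p = (8 - (-1)·0.000 - (3)·0.000) / (8) = 1.000
  q = (6 - (1)·0.000 - (3)·0.000) / (-6) = -1.000
  r = (-2 - (-2)·0.000 - (3)·0.000) / (7) = -0.286
Iteration 2:
  p = (8 - (-1)·-1.000 - (3)·-0.286) / (8) = 0.982
  q = (6 - (1)·1.000 - (3)·-0.286) / (-6) = -0.976
  r = (-2 - (-2)·1.000 - (3)·-1.000) / (7) = 0.429
Iteration 3:
  p = (8 - (-1)·-0.976 - (3)·0.429) / (8) = 0.717
  q = (6 - (1)·0.982 - (3)·0.429) / (-6) = -0.622
  r = (-2 - (-2)·0.982 - (3)·-0.976) / (7) = 0.413
Residual b − A·x = (0.403, 0.312, -1.591); ∞-norm = 1.591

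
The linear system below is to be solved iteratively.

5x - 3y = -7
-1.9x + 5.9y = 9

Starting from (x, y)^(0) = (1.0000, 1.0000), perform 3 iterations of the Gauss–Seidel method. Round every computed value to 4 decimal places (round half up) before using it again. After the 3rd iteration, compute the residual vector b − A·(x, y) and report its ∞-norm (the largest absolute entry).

0.0300

Iteration 1:
  x = (-7 - (-3)·1.0000) / (5) = -0.8000
  y = (9 - (-1.9)·-0.8000) / (5.9) = 1.2678
Iteration 2:
  x = (-7 - (-3)·1.2678) / (5) = -0.6393
  y = (9 - (-1.9)·-0.6393) / (5.9) = 1.3195
Iteration 3:
  x = (-7 - (-3)·1.3195) / (5) = -0.6083
  y = (9 - (-1.9)·-0.6083) / (5.9) = 1.3295
Residual b − A·x = (0.0300, 0.0002); ∞-norm = 0.0300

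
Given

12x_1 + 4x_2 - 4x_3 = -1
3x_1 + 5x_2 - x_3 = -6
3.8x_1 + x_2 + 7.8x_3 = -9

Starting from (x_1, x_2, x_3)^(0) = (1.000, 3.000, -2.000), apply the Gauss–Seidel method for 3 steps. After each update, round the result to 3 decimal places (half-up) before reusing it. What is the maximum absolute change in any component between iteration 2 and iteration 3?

0.142

Iteration 1:
  x_1 = (-1 - (4)·3.000 - (-4)·-2.000) / (12) = -1.750
  x_2 = (-6 - (3)·-1.750 - (-1)·-2.000) / (5) = -0.550
  x_3 = (-9 - (3.8)·-1.750 - (1)·-0.550) / (7.8) = -0.231
Iteration 2:
  x_1 = (-1 - (4)·-0.550 - (-4)·-0.231) / (12) = 0.023
  x_2 = (-6 - (3)·0.023 - (-1)·-0.231) / (5) = -1.260
  x_3 = (-9 - (3.8)·0.023 - (1)·-1.260) / (7.8) = -1.004
Iteration 3:
  x_1 = (-1 - (4)·-1.260 - (-4)·-1.004) / (12) = 0.002
  x_2 = (-6 - (3)·0.002 - (-1)·-1.004) / (5) = -1.402
  x_3 = (-9 - (3.8)·0.002 - (1)·-1.402) / (7.8) = -0.975
Change: (-0.021, -0.142, 0.029) → max |·| = 0.142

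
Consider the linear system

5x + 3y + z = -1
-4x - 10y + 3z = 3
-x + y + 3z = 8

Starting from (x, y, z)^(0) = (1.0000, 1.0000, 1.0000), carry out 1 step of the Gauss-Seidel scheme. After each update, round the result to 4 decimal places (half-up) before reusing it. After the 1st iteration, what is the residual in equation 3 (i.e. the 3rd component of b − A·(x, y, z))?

0.0000

Iteration 1:
  x = (-1 - (3)·1.0000 - (1)·1.0000) / (5) = -1.0000
  y = (3 - (-4)·-1.0000 - (3)·1.0000) / (-10) = 0.4000
  z = (8 - (-1)·-1.0000 - (1)·0.4000) / (3) = 2.2000
Residual b − A·x = (0.6000, -3.6000, 0.0000)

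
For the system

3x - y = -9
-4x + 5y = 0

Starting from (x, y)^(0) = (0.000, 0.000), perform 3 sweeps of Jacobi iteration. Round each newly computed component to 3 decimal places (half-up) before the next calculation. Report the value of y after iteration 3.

Iteration 1:
  x = (-9 - (-1)·0.000) / (3) = -3.000
  y = (0 - (-4)·0.000) / (5) = 0.000
Iteration 2:
  x = (-9 - (-1)·0.000) / (3) = -3.000
  y = (0 - (-4)·-3.000) / (5) = -2.400
Iteration 3:
  x = (-9 - (-1)·-2.400) / (3) = -3.800
  y = (0 - (-4)·-3.000) / (5) = -2.400

-2.400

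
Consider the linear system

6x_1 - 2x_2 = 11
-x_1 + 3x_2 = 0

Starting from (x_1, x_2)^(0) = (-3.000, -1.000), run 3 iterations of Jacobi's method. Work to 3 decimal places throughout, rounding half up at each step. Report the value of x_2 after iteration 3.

Iteration 1:
  x_1 = (11 - (-2)·-1.000) / (6) = 1.500
  x_2 = (0 - (-1)·-3.000) / (3) = -1.000
Iteration 2:
  x_1 = (11 - (-2)·-1.000) / (6) = 1.500
  x_2 = (0 - (-1)·1.500) / (3) = 0.500
Iteration 3:
  x_1 = (11 - (-2)·0.500) / (6) = 2.000
  x_2 = (0 - (-1)·1.500) / (3) = 0.500

0.500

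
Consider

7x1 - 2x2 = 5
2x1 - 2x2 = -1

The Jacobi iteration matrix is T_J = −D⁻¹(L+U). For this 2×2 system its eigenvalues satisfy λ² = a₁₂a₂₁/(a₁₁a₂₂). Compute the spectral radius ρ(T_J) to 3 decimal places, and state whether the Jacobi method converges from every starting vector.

a₁₂a₂₁/(a₁₁a₂₂) = (-2)·(2) / ((7)·(-2)) = 0.285714
ρ = √|0.285714| = √0.285714 = 0.535
ρ < 1, so Jacobi converges

0.535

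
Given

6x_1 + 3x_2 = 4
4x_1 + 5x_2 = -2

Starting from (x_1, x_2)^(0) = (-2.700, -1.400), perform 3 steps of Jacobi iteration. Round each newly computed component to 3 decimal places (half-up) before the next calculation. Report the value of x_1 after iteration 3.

Iteration 1:
  x_1 = (4 - (3)·-1.400) / (6) = 1.367
  x_2 = (-2 - (4)·-2.700) / (5) = 1.760
Iteration 2:
  x_1 = (4 - (3)·1.760) / (6) = -0.213
  x_2 = (-2 - (4)·1.367) / (5) = -1.494
Iteration 3:
  x_1 = (4 - (3)·-1.494) / (6) = 1.414
  x_2 = (-2 - (4)·-0.213) / (5) = -0.230

1.414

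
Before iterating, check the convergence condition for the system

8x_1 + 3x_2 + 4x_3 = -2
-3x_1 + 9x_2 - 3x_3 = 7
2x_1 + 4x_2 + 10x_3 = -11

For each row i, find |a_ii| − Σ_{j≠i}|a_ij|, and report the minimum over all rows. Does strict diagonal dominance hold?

1

row 1: |8| − (3+4) = 1
row 2: |9| − (3+3) = 3
row 3: |10| − (2+4) = 4
minimum over rows = 1 → strictly diagonally dominant (convergence guaranteed)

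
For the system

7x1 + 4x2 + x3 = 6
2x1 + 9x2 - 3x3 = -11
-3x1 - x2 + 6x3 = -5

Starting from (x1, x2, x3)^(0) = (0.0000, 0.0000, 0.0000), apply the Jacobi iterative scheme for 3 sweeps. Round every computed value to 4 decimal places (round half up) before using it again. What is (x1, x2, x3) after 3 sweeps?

(1.9101, -1.7972, -0.2778)

Iteration 1:
  x1 = (6 - (4)·0.0000 - (1)·0.0000) / (7) = 0.8571
  x2 = (-11 - (2)·0.0000 - (-3)·0.0000) / (9) = -1.2222
  x3 = (-5 - (-3)·0.0000 - (-1)·0.0000) / (6) = -0.8333
Iteration 2:
  x1 = (6 - (4)·-1.2222 - (1)·-0.8333) / (7) = 1.6746
  x2 = (-11 - (2)·0.8571 - (-3)·-0.8333) / (9) = -1.6905
  x3 = (-5 - (-3)·0.8571 - (-1)·-1.2222) / (6) = -0.6085
Iteration 3:
  x1 = (6 - (4)·-1.6905 - (1)·-0.6085) / (7) = 1.9101
  x2 = (-11 - (2)·1.6746 - (-3)·-0.6085) / (9) = -1.7972
  x3 = (-5 - (-3)·1.6746 - (-1)·-1.6905) / (6) = -0.2778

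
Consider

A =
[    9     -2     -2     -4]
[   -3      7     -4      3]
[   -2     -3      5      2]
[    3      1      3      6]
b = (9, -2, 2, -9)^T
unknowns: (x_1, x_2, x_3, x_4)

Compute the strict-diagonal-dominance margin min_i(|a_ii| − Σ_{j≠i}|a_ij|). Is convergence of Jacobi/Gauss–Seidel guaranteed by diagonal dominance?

row 1: |9| − (2+2+4) = 1
row 2: |7| − (3+4+3) = -3
row 3: |5| − (2+3+2) = -2
row 4: |6| − (3+1+3) = -1
minimum over rows = -3 → not strictly diagonally dominant

-3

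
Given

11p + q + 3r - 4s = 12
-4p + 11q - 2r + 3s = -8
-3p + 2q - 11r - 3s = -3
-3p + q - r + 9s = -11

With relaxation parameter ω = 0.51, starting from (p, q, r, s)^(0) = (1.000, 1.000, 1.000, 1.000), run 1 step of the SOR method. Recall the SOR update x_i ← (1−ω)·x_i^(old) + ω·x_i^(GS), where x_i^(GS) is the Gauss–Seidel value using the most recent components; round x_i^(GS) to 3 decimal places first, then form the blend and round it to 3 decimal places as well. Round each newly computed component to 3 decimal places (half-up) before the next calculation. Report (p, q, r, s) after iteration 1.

Iteration 1:
  p: GS value = (12 - (1)·1.000 - (3)·1.000 - (-4)·1.000) / (11) = 1.091;  p ← (1−ω)·1.000 + ω·1.091 = 1.046
  q: GS value = (-8 - (-4)·1.046 - (-2)·1.000 - (3)·1.000) / (11) = -0.438;  q ← (1−ω)·1.000 + ω·-0.438 = 0.267
  r: GS value = (-3 - (-3)·1.046 - (2)·0.267 - (-3)·1.000) / (-11) = -0.237;  r ← (1−ω)·1.000 + ω·-0.237 = 0.369
  s: GS value = (-11 - (-3)·1.046 - (1)·0.267 - (-1)·0.369) / (9) = -0.862;  s ← (1−ω)·1.000 + ω·-0.862 = 0.050

(1.046, 0.267, 0.369, 0.050)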